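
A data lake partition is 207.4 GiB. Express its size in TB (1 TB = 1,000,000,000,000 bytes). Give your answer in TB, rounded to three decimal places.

0.223 TB

207.4 GiB = 207.4 × 2^30 bytes = 222,694,054,297.6 bytes
1 TB = 10^12 bytes = 1,000,000,000,000 bytes
222,694,054,297.6 / 1,000,000,000,000 = 0.223 TB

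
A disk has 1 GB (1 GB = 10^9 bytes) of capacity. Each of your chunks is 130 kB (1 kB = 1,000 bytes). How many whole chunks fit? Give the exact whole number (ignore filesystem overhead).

Capacity: 1 GB = 1,000,000,000 bytes
Per item: 130 kB = 130,000 bytes
⌊1,000,000,000 / 130,000⌋ = 7,692

7,692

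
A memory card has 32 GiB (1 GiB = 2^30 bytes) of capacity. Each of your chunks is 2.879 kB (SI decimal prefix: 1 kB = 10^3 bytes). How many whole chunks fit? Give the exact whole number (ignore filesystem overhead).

11,934,608

Capacity: 32 GiB = 34,359,738,368 bytes
Per item: 2.879 kB = 2,879 bytes
⌊34,359,738,368 / 2,879⌋ = 11,934,608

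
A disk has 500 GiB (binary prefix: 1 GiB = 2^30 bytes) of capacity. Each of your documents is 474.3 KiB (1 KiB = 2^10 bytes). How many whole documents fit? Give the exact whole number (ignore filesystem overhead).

1,105,393

Capacity: 500 GiB = 536,870,912,000 bytes
Per item: 474.3 KiB = 485,683.2 bytes
⌊536,870,912,000 / 485,683.2⌋ = 1,105,393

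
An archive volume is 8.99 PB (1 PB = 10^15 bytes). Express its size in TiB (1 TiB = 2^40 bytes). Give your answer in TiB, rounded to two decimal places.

8,176.36 TiB

8.99 PB = 8.99 × 10^15 bytes = 8,990,000,000,000,000 bytes
1 TiB = 2^40 bytes = 1,099,511,627,776 bytes
8,990,000,000,000,000 / 1,099,511,627,776 = 8,176.36 TiB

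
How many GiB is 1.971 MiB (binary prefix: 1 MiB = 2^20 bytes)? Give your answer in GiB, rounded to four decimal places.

0.0019 GiB

1.971 MiB = 1.971 × 2^20 bytes = 2,066,743.296 bytes
1 GiB = 1,073,741,824 bytes
2,066,743.296 / 1,073,741,824 = 0.0019 GiB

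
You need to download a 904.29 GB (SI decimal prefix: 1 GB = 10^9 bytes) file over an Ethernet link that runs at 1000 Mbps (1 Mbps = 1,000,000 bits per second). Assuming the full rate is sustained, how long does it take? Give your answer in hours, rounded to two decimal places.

904.29 GB = 904,290,000,000 bytes = 7,234,320,000,000 bits
1000 Mbps = 1,000,000,000 bits/s
time = 7,234,320,000,000 / 1,000,000,000 = 7,234.3200 s
7,234.3200 s / 3600 = 2.01 hours

2.01 hours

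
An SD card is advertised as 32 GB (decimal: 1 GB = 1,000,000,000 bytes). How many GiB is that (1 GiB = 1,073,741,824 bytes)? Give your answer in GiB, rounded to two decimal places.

29.80 GiB

32 GB = 32 × 10^9 bytes = 32,000,000,000 bytes
1 GiB = 2^30 bytes = 1,073,741,824 bytes
32,000,000,000 / 1,073,741,824 = 29.80 GiB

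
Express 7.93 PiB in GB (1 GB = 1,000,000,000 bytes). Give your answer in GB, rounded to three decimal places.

7.93 PiB × 1,125,899,906,842,624 bytes/PiB = 8,928,386,261,262,008.32 bytes
1 GB = 10^9 bytes = 1,000,000,000 bytes
8,928,386,261,262,008.32 / 1,000,000,000 = 8,928,386.261 GB

8,928,386.261 GB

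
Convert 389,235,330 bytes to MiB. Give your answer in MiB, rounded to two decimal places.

371.20 MiB

389,235,330 bytes given.
1 MiB = 1,048,576 bytes
389,235,330 / 1,048,576 = 371.20 MiB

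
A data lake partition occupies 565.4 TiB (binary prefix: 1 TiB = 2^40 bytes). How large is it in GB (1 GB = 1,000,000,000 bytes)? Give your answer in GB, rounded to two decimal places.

565.4 TiB × 1,099,511,627,776 bytes/TiB = 621,663,874,344,550.4 bytes
1 GB = 1,000,000,000 bytes
621,663,874,344,550.4 / 1,000,000,000 = 621,663.87 GB

621,663.87 GB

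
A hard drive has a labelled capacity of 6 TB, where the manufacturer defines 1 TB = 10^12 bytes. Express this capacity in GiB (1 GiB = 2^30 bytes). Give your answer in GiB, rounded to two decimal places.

6 TB = 6 × 10^12 bytes = 6,000,000,000,000 bytes
1 GiB = 2^30 bytes = 1,073,741,824 bytes
6,000,000,000,000 / 1,073,741,824 = 5,587.94 GiB

5,587.94 GiB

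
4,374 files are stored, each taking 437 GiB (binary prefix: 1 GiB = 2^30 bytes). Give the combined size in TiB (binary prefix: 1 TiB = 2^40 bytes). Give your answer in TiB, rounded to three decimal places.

1,866.639 TiB

Total = 4,374 × 437 GiB = 1,911,438 GiB
= 1,911,438 × 1,073,741,824 bytes = 2,052,390,924,582,912 bytes
1 TiB = 1,099,511,627,776 bytes
2,052,390,924,582,912 / 1,099,511,627,776 = 1,866.639 TiB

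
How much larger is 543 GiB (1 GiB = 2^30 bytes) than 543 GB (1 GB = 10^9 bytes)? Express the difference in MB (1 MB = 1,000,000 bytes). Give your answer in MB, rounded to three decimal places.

543 GiB = 543 × 1,073,741,824 = 583,041,810,432 bytes
543 GB = 543 × 1,000,000,000 = 543,000,000,000 bytes
difference = 40,041,810,432 bytes
40,041,810,432 / 1,000,000 = 40,041.810 MB

40,041.810 MB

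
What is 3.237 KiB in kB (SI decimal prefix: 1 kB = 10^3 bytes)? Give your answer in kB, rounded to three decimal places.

3.237 KiB = 3.237 × 2^10 bytes = 3,314.688 bytes
1 kB = 10^3 bytes = 1,000 bytes
3,314.688 / 1,000 = 3.315 kB

3.315 kB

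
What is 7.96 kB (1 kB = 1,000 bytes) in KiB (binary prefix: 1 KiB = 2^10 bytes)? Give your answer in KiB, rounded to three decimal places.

7.96 kB × 1,000 bytes/kB = 7,960 bytes
1 KiB = 2^10 bytes = 1,024 bytes
7,960 / 1,024 = 7.773 KiB

7.773 KiB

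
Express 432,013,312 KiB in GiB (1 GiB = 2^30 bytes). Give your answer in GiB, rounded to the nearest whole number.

432,013,312 KiB = 432,013,312 × 2^10 bytes = 442,381,631,488 bytes
1 GiB = 2^30 bytes = 1,073,741,824 bytes
442,381,631,488 / 1,073,741,824 = 412 GiB

412 GiB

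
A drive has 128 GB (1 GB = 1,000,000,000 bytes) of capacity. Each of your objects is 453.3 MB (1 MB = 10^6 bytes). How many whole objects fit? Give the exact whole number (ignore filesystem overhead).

282

Capacity: 128 GB = 128,000,000,000 bytes
Per item: 453.3 MB = 453,300,000 bytes
⌊128,000,000,000 / 453,300,000⌋ = 282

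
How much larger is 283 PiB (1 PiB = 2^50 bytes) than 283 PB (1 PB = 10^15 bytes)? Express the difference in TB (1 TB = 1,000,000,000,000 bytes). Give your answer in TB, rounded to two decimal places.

35,629.67 TB

283 PiB = 283 × 1,125,899,906,842,624 = 318,629,673,636,462,592 bytes
283 PB = 283 × 1,000,000,000,000,000 = 283,000,000,000,000,000 bytes
difference = 35,629,673,636,462,592 bytes
35,629,673,636,462,592 / 1,000,000,000,000 = 35,629.67 TB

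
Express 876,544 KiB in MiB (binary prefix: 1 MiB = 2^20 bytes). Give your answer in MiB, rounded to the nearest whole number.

876,544 KiB = 876,544 × 2^10 bytes = 897,581,056 bytes
1 MiB = 1,048,576 bytes
897,581,056 / 1,048,576 = 856 MiB

856 MiB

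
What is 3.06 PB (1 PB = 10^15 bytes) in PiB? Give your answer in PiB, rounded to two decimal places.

2.72 PiB

3.06 PB = 3.06 × 10^15 bytes = 3,060,000,000,000,000 bytes
1 PiB = 1,125,899,906,842,624 bytes
3,060,000,000,000,000 / 1,125,899,906,842,624 = 2.72 PiB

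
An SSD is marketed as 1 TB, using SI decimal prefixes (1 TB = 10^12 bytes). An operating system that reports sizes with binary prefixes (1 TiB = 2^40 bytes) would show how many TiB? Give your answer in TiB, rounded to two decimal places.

0.91 TiB

1 TB × 1,000,000,000,000 bytes/TB = 1,000,000,000,000 bytes
1 TiB = 2^40 bytes = 1,099,511,627,776 bytes
1,000,000,000,000 / 1,099,511,627,776 = 0.91 TiB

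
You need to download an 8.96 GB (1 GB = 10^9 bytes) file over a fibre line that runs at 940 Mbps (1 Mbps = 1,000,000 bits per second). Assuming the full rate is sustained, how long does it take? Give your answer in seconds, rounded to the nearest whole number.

8.96 GB = 8,960,000,000 bytes = 71,680,000,000 bits
940 Mbps = 940,000,000 bits/s
time = 71,680,000,000 / 940,000,000 = 76 s

76 seconds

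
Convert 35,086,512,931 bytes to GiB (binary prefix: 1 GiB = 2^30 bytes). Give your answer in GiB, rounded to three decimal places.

35,086,512,931 bytes given.
1 GiB = 2^30 bytes = 1,073,741,824 bytes
35,086,512,931 / 1,073,741,824 = 32.677 GiB

32.677 GiB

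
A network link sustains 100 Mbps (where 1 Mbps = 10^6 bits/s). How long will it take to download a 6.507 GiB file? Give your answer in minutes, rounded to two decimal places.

9.32 minutes

6.507 GiB = 6,986,838,048.768 bytes = 55,894,704,390.144 bits
100 Mbps = 100,000,000 bits/s
time = 55,894,704,390.144 / 100,000,000 = 558.947 s
558.947 s / 60 = 9.32 minutes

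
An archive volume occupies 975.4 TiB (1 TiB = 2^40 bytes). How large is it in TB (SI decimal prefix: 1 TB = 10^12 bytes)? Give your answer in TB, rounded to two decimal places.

975.4 TiB × 1,099,511,627,776 bytes/TiB = 1,072,463,641,732,710.4 bytes
1 TB = 10^12 bytes = 1,000,000,000,000 bytes
1,072,463,641,732,710.4 / 1,000,000,000,000 = 1,072.46 TB

1,072.46 TB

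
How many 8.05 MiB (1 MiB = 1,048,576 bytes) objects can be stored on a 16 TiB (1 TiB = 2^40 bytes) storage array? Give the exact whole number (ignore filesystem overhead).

2,084,126

Capacity: 16 TiB = 17,592,186,044,416 bytes
Per item: 8.05 MiB = 8,441,036.8 bytes
⌊17,592,186,044,416 / 8,441,036.8⌋ = 2,084,126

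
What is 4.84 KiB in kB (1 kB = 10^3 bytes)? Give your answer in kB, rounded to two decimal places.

4.96 kB

4.84 KiB × 1,024 bytes/KiB = 4,956.16 bytes
1 kB = 1,000 bytes
4,956.16 / 1,000 = 4.96 kB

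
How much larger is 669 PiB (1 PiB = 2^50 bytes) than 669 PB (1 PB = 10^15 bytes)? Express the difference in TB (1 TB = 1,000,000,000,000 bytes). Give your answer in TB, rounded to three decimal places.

84,227.038 TB

669 PiB = 669 × 1,125,899,906,842,624 = 753,227,037,677,715,456 bytes
669 PB = 669 × 1,000,000,000,000,000 = 669,000,000,000,000,000 bytes
difference = 84,227,037,677,715,456 bytes
84,227,037,677,715,456 / 1,000,000,000,000 = 84,227.038 TB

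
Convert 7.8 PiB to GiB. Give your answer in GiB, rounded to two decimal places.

7.8 PiB = 7.8 × 2^50 bytes = 8,782,019,273,372,467.2 bytes
1 GiB = 2^30 bytes = 1,073,741,824 bytes
8,782,019,273,372,467.2 / 1,073,741,824 = 8,178,892.80 GiB

8,178,892.80 GiB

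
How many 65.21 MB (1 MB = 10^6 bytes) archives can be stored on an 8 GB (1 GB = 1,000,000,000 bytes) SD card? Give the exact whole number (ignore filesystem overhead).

122

Capacity: 8 GB = 8,000,000,000 bytes
Per item: 65.21 MB = 65,210,000 bytes
⌊8,000,000,000 / 65,210,000⌋ = 122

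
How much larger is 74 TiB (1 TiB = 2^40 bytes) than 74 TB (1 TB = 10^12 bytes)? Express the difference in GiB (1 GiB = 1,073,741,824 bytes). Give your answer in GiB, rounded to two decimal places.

74 TiB = 74 × 1,099,511,627,776 = 81,363,860,455,424 bytes
74 TB = 74 × 1,000,000,000,000 = 74,000,000,000,000 bytes
difference = 7,363,860,455,424 bytes
7,363,860,455,424 / 1,073,741,824 = 6,858.13 GiB

6,858.13 GiB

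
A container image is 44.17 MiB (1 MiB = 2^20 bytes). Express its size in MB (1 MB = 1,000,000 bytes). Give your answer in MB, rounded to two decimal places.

44.17 MiB = 44.17 × 2^20 bytes = 46,315,601.92 bytes
1 MB = 1,000,000 bytes
46,315,601.92 / 1,000,000 = 46.32 MB

46.32 MB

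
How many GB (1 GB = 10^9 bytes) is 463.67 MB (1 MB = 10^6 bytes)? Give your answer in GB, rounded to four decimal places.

463.67 MB × 1,000,000 bytes/MB = 463,670,000 bytes
1 GB = 10^9 bytes = 1,000,000,000 bytes
463,670,000 / 1,000,000,000 = 0.4637 GB

0.4637 GB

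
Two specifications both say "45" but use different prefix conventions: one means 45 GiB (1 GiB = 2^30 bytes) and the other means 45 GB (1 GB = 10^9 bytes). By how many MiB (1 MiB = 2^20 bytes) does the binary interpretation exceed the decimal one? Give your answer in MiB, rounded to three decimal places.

45 GiB = 45 × 1,073,741,824 = 48,318,382,080 bytes
45 GB = 45 × 1,000,000,000 = 45,000,000,000 bytes
difference = 3,318,382,080 bytes
3,318,382,080 / 1,048,576 = 3,164.656 MiB

3,164.656 MiB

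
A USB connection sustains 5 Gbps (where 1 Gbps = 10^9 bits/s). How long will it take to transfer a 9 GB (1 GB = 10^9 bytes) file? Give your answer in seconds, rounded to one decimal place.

14.4 seconds

9 GB = 9,000,000,000 bytes = 72,000,000,000 bits
5 Gbps = 5,000,000,000 bits/s
time = 72,000,000,000 / 5,000,000,000 = 14.4 s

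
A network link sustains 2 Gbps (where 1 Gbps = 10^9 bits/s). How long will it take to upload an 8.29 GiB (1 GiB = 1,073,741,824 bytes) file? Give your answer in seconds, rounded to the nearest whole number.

36 seconds

8.29 GiB = 8,901,319,720.96 bytes = 71,210,557,767.68 bits
2 Gbps = 2,000,000,000 bits/s
time = 71,210,557,767.68 / 2,000,000,000 = 36 s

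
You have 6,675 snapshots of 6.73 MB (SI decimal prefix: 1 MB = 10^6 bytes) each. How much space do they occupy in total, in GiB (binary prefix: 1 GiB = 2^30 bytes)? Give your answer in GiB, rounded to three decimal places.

Total = 6,675 × 6.73 MB = 44922.75 MB
= 44922.75 × 1,000,000 bytes = 44,922,750,000 bytes
1 GiB = 1,073,741,824 bytes
44,922,750,000 / 1,073,741,824 = 41.838 GiB

41.838 GiB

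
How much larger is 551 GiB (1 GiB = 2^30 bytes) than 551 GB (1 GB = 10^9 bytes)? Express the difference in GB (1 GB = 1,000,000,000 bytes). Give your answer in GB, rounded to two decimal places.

551 GiB = 551 × 1,073,741,824 = 591,631,745,024 bytes
551 GB = 551 × 1,000,000,000 = 551,000,000,000 bytes
difference = 40,631,745,024 bytes
40,631,745,024 / 1,000,000,000 = 40.63 GB

40.63 GB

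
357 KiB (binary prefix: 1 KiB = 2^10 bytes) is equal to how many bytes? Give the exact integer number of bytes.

365,568 bytes

357 × 1,024 = 365,568 bytes  (1 KiB = 2^10 bytes)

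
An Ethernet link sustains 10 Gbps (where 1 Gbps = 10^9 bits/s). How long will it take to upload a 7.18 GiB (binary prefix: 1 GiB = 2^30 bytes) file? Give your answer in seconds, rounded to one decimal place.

6.2 seconds

7.18 GiB = 7,709,466,296.32 bytes = 61,675,730,370.56 bits
10 Gbps = 10,000,000,000 bits/s
time = 61,675,730,370.56 / 10,000,000,000 = 6.2 s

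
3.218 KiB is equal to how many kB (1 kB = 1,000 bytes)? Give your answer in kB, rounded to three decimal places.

3.218 KiB = 3.218 × 2^10 bytes = 3,295.232 bytes
1 kB = 1,000 bytes
3,295.232 / 1,000 = 3.295 kB

3.295 kB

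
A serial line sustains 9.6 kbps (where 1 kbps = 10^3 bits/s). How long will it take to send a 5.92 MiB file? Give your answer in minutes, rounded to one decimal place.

86.2 minutes

5.92 MiB = 6,207,569.92 bytes = 49,660,559.36 bits
9.6 kbps = 9,600 bits/s
time = 49,660,559.36 / 9,600 = 5,172.97 s
5,172.97 s / 60 = 86.2 minutes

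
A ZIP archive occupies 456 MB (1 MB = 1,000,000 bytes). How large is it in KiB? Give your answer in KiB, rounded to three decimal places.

456 MB = 456 × 10^6 bytes = 456,000,000 bytes
1 KiB = 2^10 bytes = 1,024 bytes
456,000,000 / 1,024 = 445,312.500 KiB

445,312.500 KiB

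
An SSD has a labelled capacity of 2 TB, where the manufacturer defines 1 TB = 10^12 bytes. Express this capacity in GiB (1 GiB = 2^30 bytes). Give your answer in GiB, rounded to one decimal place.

2 TB = 2 × 10^12 bytes = 2,000,000,000,000 bytes
1 GiB = 2^30 bytes = 1,073,741,824 bytes
2,000,000,000,000 / 1,073,741,824 = 1,862.6 GiB

1,862.6 GiB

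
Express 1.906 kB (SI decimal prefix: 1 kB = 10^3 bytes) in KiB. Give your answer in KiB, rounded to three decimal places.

1.861 KiB

1.906 kB = 1.906 × 10^3 bytes = 1,906 bytes
1 KiB = 2^10 bytes = 1,024 bytes
1,906 / 1,024 = 1.861 KiB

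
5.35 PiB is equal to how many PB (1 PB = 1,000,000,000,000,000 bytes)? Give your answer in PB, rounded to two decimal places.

6.02 PB

5.35 PiB × 1,125,899,906,842,624 bytes/PiB = 6,023,564,501,608,038.4 bytes
1 PB = 1,000,000,000,000,000 bytes
6,023,564,501,608,038.4 / 1,000,000,000,000,000 = 6.02 PB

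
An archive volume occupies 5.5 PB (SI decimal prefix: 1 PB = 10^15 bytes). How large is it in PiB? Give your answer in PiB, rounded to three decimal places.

5.5 PB = 5.5 × 10^15 bytes = 5,500,000,000,000,000 bytes
1 PiB = 1,125,899,906,842,624 bytes
5,500,000,000,000,000 / 1,125,899,906,842,624 = 4.885 PiB

4.885 PiB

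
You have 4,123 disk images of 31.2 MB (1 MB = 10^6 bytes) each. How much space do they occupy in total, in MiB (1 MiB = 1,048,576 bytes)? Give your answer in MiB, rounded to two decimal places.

Total = 4,123 × 31.2 MB = 128637.6 MB
= 128637.6 × 1,000,000 bytes = 128,637,600,000 bytes
1 MiB = 1,048,576 bytes
128,637,600,000 / 1,048,576 = 122,678.38 MiB

122,678.38 MiB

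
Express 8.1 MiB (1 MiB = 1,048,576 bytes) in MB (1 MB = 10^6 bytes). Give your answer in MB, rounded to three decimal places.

8.1 MiB = 8.1 × 2^20 bytes = 8,493,465.6 bytes
1 MB = 10^6 bytes = 1,000,000 bytes
8,493,465.6 / 1,000,000 = 8.493 MB

8.493 MB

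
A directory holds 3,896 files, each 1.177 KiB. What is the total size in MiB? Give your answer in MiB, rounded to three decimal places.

Total = 3,896 × 1.177 KiB = 4585.592 KiB
= 4585.592 × 1,024 bytes = 4,695,646.208 bytes
1 MiB = 1,048,576 bytes
4,695,646.208 / 1,048,576 = 4.478 MiB

4.478 MiB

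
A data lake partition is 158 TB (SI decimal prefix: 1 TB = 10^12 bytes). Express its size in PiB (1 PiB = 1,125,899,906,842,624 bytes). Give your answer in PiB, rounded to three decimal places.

158 TB = 158 × 10^12 bytes = 158,000,000,000,000 bytes
1 PiB = 2^50 bytes = 1,125,899,906,842,624 bytes
158,000,000,000,000 / 1,125,899,906,842,624 = 0.140 PiB

0.140 PiB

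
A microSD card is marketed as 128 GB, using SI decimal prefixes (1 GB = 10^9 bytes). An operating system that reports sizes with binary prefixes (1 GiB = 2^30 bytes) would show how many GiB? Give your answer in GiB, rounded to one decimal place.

128 GB = 128 × 10^9 bytes = 128,000,000,000 bytes
1 GiB = 1,073,741,824 bytes
128,000,000,000 / 1,073,741,824 = 119.2 GiB

119.2 GiB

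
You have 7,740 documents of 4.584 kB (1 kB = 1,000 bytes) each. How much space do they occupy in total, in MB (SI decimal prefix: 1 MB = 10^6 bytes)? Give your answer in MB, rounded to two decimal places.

35.48 MB

Total = 7,740 × 4.584 kB = 35480.16 kB
= 35480.16 × 1,000 bytes = 35,480,160 bytes
1 MB = 1,000,000 bytes
35,480,160 / 1,000,000 = 35.48 MB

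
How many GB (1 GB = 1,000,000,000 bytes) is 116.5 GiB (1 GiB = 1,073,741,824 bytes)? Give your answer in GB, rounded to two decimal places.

116.5 GiB × 1,073,741,824 bytes/GiB = 125,090,922,496 bytes
1 GB = 10^9 bytes = 1,000,000,000 bytes
125,090,922,496 / 1,000,000,000 = 125.09 GB

125.09 GB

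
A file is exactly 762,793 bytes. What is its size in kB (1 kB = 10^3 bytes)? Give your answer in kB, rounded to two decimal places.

762,793 bytes given.
1 kB = 10^3 bytes = 1,000 bytes
762,793 / 1,000 = 762.79 kB

762.79 kB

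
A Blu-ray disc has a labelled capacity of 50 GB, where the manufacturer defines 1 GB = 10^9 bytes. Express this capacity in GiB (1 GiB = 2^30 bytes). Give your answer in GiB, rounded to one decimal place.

46.6 GiB

50 GB × 1,000,000,000 bytes/GB = 50,000,000,000 bytes
1 GiB = 2^30 bytes = 1,073,741,824 bytes
50,000,000,000 / 1,073,741,824 = 46.6 GiB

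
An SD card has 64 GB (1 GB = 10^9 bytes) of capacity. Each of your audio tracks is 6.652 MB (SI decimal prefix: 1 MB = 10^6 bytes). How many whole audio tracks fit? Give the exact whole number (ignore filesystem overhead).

Capacity: 64 GB = 64,000,000,000 bytes
Per item: 6.652 MB = 6,652,000 bytes
⌊64,000,000,000 / 6,652,000⌋ = 9,621

9,621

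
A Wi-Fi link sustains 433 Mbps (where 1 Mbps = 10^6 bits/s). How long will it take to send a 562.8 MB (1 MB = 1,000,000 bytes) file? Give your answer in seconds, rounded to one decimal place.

562.8 MB = 562,800,000 bytes = 4,502,400,000 bits
433 Mbps = 433,000,000 bits/s
time = 4,502,400,000 / 433,000,000 = 10.4 s

10.4 seconds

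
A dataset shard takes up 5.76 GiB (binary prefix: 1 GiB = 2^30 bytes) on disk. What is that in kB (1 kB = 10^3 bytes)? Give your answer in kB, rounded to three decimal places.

5.76 GiB = 5.76 × 2^30 bytes = 6,184,752,906.24 bytes
1 kB = 1,000 bytes
6,184,752,906.24 / 1,000 = 6,184,752.906 kB

6,184,752.906 kB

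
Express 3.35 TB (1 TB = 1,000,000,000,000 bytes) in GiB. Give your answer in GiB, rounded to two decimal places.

3,119.93 GiB

3.35 TB × 1,000,000,000,000 bytes/TB = 3,350,000,000,000 bytes
1 GiB = 1,073,741,824 bytes
3,350,000,000,000 / 1,073,741,824 = 3,119.93 GiB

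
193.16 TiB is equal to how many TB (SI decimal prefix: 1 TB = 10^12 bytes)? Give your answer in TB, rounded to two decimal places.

212.38 TB

193.16 TiB × 1,099,511,627,776 bytes/TiB = 212,381,666,021,212.16 bytes
1 TB = 1,000,000,000,000 bytes
212,381,666,021,212.16 / 1,000,000,000,000 = 212.38 TB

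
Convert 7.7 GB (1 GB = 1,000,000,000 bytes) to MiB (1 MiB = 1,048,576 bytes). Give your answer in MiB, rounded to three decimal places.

7,343.292 MiB

7.7 GB × 1,000,000,000 bytes/GB = 7,700,000,000 bytes
1 MiB = 2^20 bytes = 1,048,576 bytes
7,700,000,000 / 1,048,576 = 7,343.292 MiB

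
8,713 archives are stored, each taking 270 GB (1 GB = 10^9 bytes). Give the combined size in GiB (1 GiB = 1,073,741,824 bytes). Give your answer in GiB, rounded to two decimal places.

Total = 8,713 × 270 GB = 2,352,510 GB
= 2,352,510 × 1,000,000,000 bytes = 2,352,510,000,000,000 bytes
1 GiB = 1,073,741,824 bytes
2,352,510,000,000,000 / 1,073,741,824 = 2,190,945.67 GiB

2,190,945.67 GiB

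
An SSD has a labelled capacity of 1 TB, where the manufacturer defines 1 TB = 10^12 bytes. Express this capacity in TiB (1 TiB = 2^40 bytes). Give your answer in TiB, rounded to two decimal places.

1 TB × 1,000,000,000,000 bytes/TB = 1,000,000,000,000 bytes
1 TiB = 1,099,511,627,776 bytes
1,000,000,000,000 / 1,099,511,627,776 = 0.91 TiB

0.91 TiB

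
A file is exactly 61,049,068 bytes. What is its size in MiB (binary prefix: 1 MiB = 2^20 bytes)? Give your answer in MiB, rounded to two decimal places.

61,049,068 bytes given.
1 MiB = 1,048,576 bytes
61,049,068 / 1,048,576 = 58.22 MiB

58.22 MiB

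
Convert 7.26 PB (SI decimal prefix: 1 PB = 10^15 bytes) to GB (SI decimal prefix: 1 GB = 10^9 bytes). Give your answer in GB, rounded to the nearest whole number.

7.26 PB = 7.26 × 10^15 bytes = 7,260,000,000,000,000 bytes
1 GB = 1,000,000,000 bytes
7,260,000,000,000,000 / 1,000,000,000 = 7,260,000 GB

7,260,000 GB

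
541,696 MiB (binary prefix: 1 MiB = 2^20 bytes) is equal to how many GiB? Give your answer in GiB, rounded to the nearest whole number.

529 GiB

541,696 MiB = 541,696 × 2^20 bytes = 568,009,424,896 bytes
1 GiB = 1,073,741,824 bytes
568,009,424,896 / 1,073,741,824 = 529 GiB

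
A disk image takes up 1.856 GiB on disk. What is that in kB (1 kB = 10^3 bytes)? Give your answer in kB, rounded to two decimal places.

1,992,864.83 kB

1.856 GiB = 1.856 × 2^30 bytes = 1,992,864,825.344 bytes
1 kB = 1,000 bytes
1,992,864,825.344 / 1,000 = 1,992,864.83 kB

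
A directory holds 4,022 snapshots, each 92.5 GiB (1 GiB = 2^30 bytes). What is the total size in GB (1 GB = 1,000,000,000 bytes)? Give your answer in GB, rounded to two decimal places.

Total = 4,022 × 92.5 GiB = 372,035 GiB
= 372,035 × 1,073,741,824 bytes = 399,469,539,491,840 bytes
1 GB = 1,000,000,000 bytes
399,469,539,491,840 / 1,000,000,000 = 399,469.54 GB

399,469.54 GB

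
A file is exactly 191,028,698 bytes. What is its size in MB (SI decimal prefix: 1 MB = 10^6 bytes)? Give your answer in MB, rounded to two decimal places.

191,028,698 bytes given.
1 MB = 1,000,000 bytes
191,028,698 / 1,000,000 = 191.03 MB

191.03 MB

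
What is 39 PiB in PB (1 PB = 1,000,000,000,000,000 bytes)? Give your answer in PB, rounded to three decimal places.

43.910 PB

39 PiB = 39 × 2^50 bytes = 43,910,096,366,862,336 bytes
1 PB = 1,000,000,000,000,000 bytes
43,910,096,366,862,336 / 1,000,000,000,000,000 = 43.910 PB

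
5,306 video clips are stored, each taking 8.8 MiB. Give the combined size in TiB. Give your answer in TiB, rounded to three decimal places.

Total = 5,306 × 8.8 MiB = 46692.8 MiB
= 46692.8 × 1,048,576 bytes = 48,960,949,452.8 bytes
1 TiB = 1,099,511,627,776 bytes
48,960,949,452.8 / 1,099,511,627,776 = 0.045 TiB

0.045 TiB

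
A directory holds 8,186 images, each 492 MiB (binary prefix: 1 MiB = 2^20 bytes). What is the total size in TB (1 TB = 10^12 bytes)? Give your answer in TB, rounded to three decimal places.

Total = 8,186 × 492 MiB = 4,027,512 MiB
= 4,027,512 × 1,048,576 bytes = 4,223,152,422,912 bytes
1 TB = 1,000,000,000,000 bytes
4,223,152,422,912 / 1,000,000,000,000 = 4.223 TB

4.223 TB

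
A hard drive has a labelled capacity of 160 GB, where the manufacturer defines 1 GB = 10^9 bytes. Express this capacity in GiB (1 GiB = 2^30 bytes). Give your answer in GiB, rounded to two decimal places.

149.01 GiB

160 GB × 1,000,000,000 bytes/GB = 160,000,000,000 bytes
1 GiB = 1,073,741,824 bytes
160,000,000,000 / 1,073,741,824 = 149.01 GiB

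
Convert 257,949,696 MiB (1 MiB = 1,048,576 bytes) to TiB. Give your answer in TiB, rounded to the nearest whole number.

257,949,696 MiB = 257,949,696 × 2^20 bytes = 270,479,860,432,896 bytes
1 TiB = 1,099,511,627,776 bytes
270,479,860,432,896 / 1,099,511,627,776 = 246 TiB

246 TiB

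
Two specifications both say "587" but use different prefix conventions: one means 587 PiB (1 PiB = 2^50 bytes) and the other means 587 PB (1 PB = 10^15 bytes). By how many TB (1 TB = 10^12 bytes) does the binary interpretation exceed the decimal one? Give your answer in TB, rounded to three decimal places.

73,903.245 TB

587 PiB = 587 × 1,125,899,906,842,624 = 660,903,245,316,620,288 bytes
587 PB = 587 × 1,000,000,000,000,000 = 587,000,000,000,000,000 bytes
difference = 73,903,245,316,620,288 bytes
73,903,245,316,620,288 / 1,000,000,000,000 = 73,903.245 TB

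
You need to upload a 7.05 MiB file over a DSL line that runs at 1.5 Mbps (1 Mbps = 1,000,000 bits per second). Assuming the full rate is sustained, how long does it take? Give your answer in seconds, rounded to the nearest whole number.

7.05 MiB = 7,392,460.8 bytes = 59,139,686.4 bits
1.5 Mbps = 1,500,000 bits/s
time = 59,139,686.4 / 1,500,000 = 39 s

39 seconds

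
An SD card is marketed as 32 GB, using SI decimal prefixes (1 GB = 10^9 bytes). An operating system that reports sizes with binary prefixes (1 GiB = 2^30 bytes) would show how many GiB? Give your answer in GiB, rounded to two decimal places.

32 GB × 1,000,000,000 bytes/GB = 32,000,000,000 bytes
1 GiB = 2^30 bytes = 1,073,741,824 bytes
32,000,000,000 / 1,073,741,824 = 29.80 GiB

29.80 GiB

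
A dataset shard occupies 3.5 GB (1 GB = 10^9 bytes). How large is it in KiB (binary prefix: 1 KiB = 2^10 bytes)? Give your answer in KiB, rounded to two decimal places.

3,417,968.75 KiB

3.5 GB = 3.5 × 10^9 bytes = 3,500,000,000 bytes
1 KiB = 1,024 bytes
3,500,000,000 / 1,024 = 3,417,968.75 KiB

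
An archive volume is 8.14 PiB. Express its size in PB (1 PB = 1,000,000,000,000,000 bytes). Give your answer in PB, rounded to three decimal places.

9.165 PB

8.14 PiB = 8.14 × 2^50 bytes = 9,164,825,241,698,959.36 bytes
1 PB = 1,000,000,000,000,000 bytes
9,164,825,241,698,959.36 / 1,000,000,000,000,000 = 9.165 PB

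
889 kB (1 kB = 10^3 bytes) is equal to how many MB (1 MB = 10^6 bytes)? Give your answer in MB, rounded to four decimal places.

889 kB × 1,000 bytes/kB = 889,000 bytes
1 MB = 1,000,000 bytes
889,000 / 1,000,000 = 0.8890 MB

0.8890 MB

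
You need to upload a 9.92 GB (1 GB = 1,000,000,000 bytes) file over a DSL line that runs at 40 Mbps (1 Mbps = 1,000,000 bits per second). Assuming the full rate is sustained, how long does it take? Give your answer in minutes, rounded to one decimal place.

9.92 GB = 9,920,000,000 bytes = 79,360,000,000 bits
40 Mbps = 40,000,000 bits/s
time = 79,360,000,000 / 40,000,000 = 1,984.00 s
1,984.00 s / 60 = 33.1 minutes

33.1 minutes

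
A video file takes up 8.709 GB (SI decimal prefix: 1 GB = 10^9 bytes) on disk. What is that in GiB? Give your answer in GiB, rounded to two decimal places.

8.709 GB × 1,000,000,000 bytes/GB = 8,709,000,000 bytes
1 GiB = 1,073,741,824 bytes
8,709,000,000 / 1,073,741,824 = 8.11 GiB

8.11 GiB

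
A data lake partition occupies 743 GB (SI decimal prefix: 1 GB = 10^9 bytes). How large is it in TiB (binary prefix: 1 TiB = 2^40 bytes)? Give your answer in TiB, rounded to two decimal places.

743 GB × 1,000,000,000 bytes/GB = 743,000,000,000 bytes
1 TiB = 1,099,511,627,776 bytes
743,000,000,000 / 1,099,511,627,776 = 0.68 TiB

0.68 TiB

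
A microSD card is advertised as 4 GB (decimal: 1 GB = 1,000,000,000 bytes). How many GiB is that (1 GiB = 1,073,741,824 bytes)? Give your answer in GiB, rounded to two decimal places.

3.73 GiB

4 GB = 4 × 10^9 bytes = 4,000,000,000 bytes
1 GiB = 1,073,741,824 bytes
4,000,000,000 / 1,073,741,824 = 3.73 GiB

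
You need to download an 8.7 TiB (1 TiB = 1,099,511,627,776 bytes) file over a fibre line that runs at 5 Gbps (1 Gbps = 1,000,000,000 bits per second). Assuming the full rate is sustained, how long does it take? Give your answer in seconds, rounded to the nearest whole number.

15,305 seconds

8.7 TiB = 9,565,751,161,651.2 bytes = 76,526,009,293,209.6 bits
5 Gbps = 5,000,000,000 bits/s
time = 76,526,009,293,209.6 / 5,000,000,000 = 15,305 s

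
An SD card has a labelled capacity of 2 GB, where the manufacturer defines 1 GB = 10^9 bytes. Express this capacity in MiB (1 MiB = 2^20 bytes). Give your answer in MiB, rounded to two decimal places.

1,907.35 MiB

2 GB = 2 × 10^9 bytes = 2,000,000,000 bytes
1 MiB = 2^20 bytes = 1,048,576 bytes
2,000,000,000 / 1,048,576 = 1,907.35 MiB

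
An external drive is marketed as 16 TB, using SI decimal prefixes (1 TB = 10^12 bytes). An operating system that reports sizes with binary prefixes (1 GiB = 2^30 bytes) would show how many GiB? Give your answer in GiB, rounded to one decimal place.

14,901.2 GiB

16 TB = 16 × 10^12 bytes = 16,000,000,000,000 bytes
1 GiB = 2^30 bytes = 1,073,741,824 bytes
16,000,000,000,000 / 1,073,741,824 = 14,901.2 GiB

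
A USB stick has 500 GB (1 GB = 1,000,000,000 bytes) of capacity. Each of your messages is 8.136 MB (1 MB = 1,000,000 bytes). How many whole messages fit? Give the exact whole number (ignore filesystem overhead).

Capacity: 500 GB = 500,000,000,000 bytes
Per item: 8.136 MB = 8,136,000 bytes
⌊500,000,000,000 / 8,136,000⌋ = 61,455

61,455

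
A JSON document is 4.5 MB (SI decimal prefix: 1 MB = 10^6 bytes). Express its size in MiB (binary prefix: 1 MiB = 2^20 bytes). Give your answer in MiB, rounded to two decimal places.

4.5 MB × 1,000,000 bytes/MB = 4,500,000 bytes
1 MiB = 2^20 bytes = 1,048,576 bytes
4,500,000 / 1,048,576 = 4.29 MiB

4.29 MiB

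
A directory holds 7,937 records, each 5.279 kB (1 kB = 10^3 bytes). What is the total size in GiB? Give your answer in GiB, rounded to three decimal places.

0.039 GiB

Total = 7,937 × 5.279 kB = 41899.423 kB
= 41899.423 × 1,000 bytes = 41,899,423 bytes
1 GiB = 1,073,741,824 bytes
41,899,423 / 1,073,741,824 = 0.039 GiB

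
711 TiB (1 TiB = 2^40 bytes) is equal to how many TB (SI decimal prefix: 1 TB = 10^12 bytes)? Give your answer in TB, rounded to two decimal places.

711 TiB = 711 × 2^40 bytes = 781,752,767,348,736 bytes
1 TB = 1,000,000,000,000 bytes
781,752,767,348,736 / 1,000,000,000,000 = 781.75 TB

781.75 TB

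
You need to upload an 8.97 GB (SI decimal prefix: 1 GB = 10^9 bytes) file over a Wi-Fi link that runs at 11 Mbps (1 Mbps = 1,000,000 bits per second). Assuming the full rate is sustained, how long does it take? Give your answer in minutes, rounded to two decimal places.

108.73 minutes

8.97 GB = 8,970,000,000 bytes = 71,760,000,000 bits
11 Mbps = 11,000,000 bits/s
time = 71,760,000,000 / 11,000,000 = 6,523.636 s
6,523.636 s / 60 = 108.73 minutes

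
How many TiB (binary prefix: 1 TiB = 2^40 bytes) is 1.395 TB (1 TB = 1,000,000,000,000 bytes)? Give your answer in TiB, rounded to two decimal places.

1.395 TB × 1,000,000,000,000 bytes/TB = 1,395,000,000,000 bytes
1 TiB = 2^40 bytes = 1,099,511,627,776 bytes
1,395,000,000,000 / 1,099,511,627,776 = 1.27 TiB

1.27 TiB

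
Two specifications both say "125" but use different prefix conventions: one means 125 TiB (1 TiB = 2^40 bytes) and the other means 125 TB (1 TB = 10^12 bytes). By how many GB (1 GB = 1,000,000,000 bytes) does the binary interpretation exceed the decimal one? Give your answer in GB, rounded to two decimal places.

12,438.95 GB

125 TiB = 125 × 1,099,511,627,776 = 137,438,953,472,000 bytes
125 TB = 125 × 1,000,000,000,000 = 125,000,000,000,000 bytes
difference = 12,438,953,472,000 bytes
12,438,953,472,000 / 1,000,000,000 = 12,438.95 GB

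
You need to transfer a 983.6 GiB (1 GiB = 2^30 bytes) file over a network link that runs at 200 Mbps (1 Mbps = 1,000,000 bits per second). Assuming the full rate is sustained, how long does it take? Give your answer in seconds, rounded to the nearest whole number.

983.6 GiB = 1,056,132,458,086.4 bytes = 8,449,059,664,691.2 bits
200 Mbps = 200,000,000 bits/s
time = 8,449,059,664,691.2 / 200,000,000 = 42,245 s

42,245 seconds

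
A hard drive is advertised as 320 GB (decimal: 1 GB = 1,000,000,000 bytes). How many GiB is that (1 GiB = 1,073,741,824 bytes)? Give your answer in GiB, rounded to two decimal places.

320 GB × 1,000,000,000 bytes/GB = 320,000,000,000 bytes
1 GiB = 1,073,741,824 bytes
320,000,000,000 / 1,073,741,824 = 298.02 GiB

298.02 GiB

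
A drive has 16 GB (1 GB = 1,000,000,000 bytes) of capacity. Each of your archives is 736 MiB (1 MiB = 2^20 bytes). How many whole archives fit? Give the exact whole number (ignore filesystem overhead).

20

Capacity: 16 GB = 16,000,000,000 bytes
Per item: 736 MiB = 771,751,936 bytes
⌊16,000,000,000 / 771,751,936⌋ = 20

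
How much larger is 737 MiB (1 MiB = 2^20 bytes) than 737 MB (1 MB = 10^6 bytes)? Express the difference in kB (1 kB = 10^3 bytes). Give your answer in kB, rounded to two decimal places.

737 MiB = 737 × 1,048,576 = 772,800,512 bytes
737 MB = 737 × 1,000,000 = 737,000,000 bytes
difference = 35,800,512 bytes
35,800,512 / 1,000 = 35,800.51 kB

35,800.51 kB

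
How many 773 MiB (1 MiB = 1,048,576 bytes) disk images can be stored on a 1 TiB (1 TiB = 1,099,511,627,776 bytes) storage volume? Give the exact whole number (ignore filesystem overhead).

Capacity: 1 TiB = 1,099,511,627,776 bytes
Per item: 773 MiB = 810,549,248 bytes
⌊1,099,511,627,776 / 810,549,248⌋ = 1,356

1,356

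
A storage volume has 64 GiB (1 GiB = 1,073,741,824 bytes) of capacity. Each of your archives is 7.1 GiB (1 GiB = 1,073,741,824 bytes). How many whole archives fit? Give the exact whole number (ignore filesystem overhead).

9

Capacity: 64 GiB = 68,719,476,736 bytes
Per item: 7.1 GiB = 7,623,566,950.4 bytes
⌊68,719,476,736 / 7,623,566,950.4⌋ = 9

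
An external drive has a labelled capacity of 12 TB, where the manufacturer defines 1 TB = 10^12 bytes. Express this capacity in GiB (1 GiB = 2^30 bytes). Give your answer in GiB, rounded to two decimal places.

12 TB = 12 × 10^12 bytes = 12,000,000,000,000 bytes
1 GiB = 2^30 bytes = 1,073,741,824 bytes
12,000,000,000,000 / 1,073,741,824 = 11,175.87 GiB

11,175.87 GiB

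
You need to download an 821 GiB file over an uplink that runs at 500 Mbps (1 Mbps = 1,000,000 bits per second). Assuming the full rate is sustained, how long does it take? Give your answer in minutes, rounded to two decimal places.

821 GiB = 881,542,037,504 bytes = 7,052,336,300,032 bits
500 Mbps = 500,000,000 bits/s
time = 7,052,336,300,032 / 500,000,000 = 14,104.673 s
14,104.673 s / 60 = 235.08 minutes

235.08 minutes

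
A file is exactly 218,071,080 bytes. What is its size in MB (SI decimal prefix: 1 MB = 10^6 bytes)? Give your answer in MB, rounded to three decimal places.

218,071,080 bytes given.
1 MB = 1,000,000 bytes
218,071,080 / 1,000,000 = 218.071 MB

218.071 MB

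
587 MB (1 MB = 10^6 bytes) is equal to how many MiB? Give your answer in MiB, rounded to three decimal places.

559.807 MiB

587 MB = 587 × 10^6 bytes = 587,000,000 bytes
1 MiB = 1,048,576 bytes
587,000,000 / 1,048,576 = 559.807 MiB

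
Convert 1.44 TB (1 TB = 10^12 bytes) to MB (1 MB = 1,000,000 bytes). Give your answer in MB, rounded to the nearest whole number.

1,440,000 MB

1.44 TB = 1.44 × 10^12 bytes = 1,440,000,000,000 bytes
1 MB = 10^6 bytes = 1,000,000 bytes
1,440,000,000,000 / 1,000,000 = 1,440,000 MB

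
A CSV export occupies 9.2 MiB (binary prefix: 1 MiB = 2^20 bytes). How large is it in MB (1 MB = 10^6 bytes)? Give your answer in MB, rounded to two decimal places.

9.65 MB

9.2 MiB = 9.2 × 2^20 bytes = 9,646,899.2 bytes
1 MB = 1,000,000 bytes
9,646,899.2 / 1,000,000 = 9.65 MB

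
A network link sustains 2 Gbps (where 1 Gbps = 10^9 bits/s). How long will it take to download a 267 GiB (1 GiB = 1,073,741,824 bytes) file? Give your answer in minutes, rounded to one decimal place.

267 GiB = 286,689,067,008 bytes = 2,293,512,536,064 bits
2 Gbps = 2,000,000,000 bits/s
time = 2,293,512,536,064 / 2,000,000,000 = 1,146.76 s
1,146.76 s / 60 = 19.1 minutes

19.1 minutes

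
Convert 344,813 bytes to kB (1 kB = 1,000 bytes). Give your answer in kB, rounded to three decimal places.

344,813 bytes given.
1 kB = 10^3 bytes = 1,000 bytes
344,813 / 1,000 = 344.813 kB

344.813 kB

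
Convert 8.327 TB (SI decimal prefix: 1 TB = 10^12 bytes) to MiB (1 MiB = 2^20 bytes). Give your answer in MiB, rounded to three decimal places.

7,941,246.033 MiB

8.327 TB = 8.327 × 10^12 bytes = 8,327,000,000,000 bytes
1 MiB = 1,048,576 bytes
8,327,000,000,000 / 1,048,576 = 7,941,246.033 MiB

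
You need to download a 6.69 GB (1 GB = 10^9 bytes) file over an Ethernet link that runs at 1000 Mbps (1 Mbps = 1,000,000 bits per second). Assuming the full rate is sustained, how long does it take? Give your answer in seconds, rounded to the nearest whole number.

6.69 GB = 6,690,000,000 bytes = 53,520,000,000 bits
1000 Mbps = 1,000,000,000 bits/s
time = 53,520,000,000 / 1,000,000,000 = 54 s

54 seconds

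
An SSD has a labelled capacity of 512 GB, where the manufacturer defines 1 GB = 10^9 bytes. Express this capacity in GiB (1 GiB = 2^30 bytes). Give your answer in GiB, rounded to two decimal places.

476.84 GiB

512 GB = 512 × 10^9 bytes = 512,000,000,000 bytes
1 GiB = 1,073,741,824 bytes
512,000,000,000 / 1,073,741,824 = 476.84 GiB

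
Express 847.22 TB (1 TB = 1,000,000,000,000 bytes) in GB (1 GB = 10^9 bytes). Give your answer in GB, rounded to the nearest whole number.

847.22 TB = 847.22 × 10^12 bytes = 847,220,000,000,000 bytes
1 GB = 10^9 bytes = 1,000,000,000 bytes
847,220,000,000,000 / 1,000,000,000 = 847,220 GB

847,220 GB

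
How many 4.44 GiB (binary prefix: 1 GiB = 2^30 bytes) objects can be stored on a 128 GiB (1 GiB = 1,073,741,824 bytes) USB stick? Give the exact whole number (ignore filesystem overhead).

Capacity: 128 GiB = 137,438,953,472 bytes
Per item: 4.44 GiB = 4,767,413,698.56 bytes
⌊137,438,953,472 / 4,767,413,698.56⌋ = 28

28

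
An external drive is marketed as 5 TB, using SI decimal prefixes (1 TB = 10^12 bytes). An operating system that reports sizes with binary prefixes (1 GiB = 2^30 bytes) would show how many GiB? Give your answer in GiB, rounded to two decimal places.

5 TB × 1,000,000,000,000 bytes/TB = 5,000,000,000,000 bytes
1 GiB = 1,073,741,824 bytes
5,000,000,000,000 / 1,073,741,824 = 4,656.61 GiB

4,656.61 GiB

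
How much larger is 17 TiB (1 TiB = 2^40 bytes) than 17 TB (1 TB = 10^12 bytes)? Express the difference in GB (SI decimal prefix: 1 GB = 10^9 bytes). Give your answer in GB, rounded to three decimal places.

17 TiB = 17 × 1,099,511,627,776 = 18,691,697,672,192 bytes
17 TB = 17 × 1,000,000,000,000 = 17,000,000,000,000 bytes
difference = 1,691,697,672,192 bytes
1,691,697,672,192 / 1,000,000,000 = 1,691.698 GB

1,691.698 GB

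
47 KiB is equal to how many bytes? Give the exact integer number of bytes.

47 × 1,024 = 48,128 bytes  (1 KiB = 2^10 bytes)

48,128 bytes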